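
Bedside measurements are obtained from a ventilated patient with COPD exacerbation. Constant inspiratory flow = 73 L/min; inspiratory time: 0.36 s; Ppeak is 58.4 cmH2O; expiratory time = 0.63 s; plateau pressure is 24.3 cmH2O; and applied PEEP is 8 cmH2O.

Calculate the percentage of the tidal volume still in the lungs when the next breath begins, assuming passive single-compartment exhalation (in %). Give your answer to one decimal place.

Flow: 73 L/min ÷ 60 = 1.2167 L/s.
Vt = flow × Ti = 1.2167 L/s × 0.36 s × 1000 mL/L = 438.01 mL.
R = (PIP − Pplat)/V̇ = (58.4 − 24.3) / 1.2167 = 34.1/1.2167 = 28.027 cmH2O·s/L.
C = Vt/(Pplat − PEEP) = 438.01 / (24.3 − 8) = 438.01/16.3 = 26.872 mL/cmH2O.
τ = R × C = 28.027 × 0.02687 L/cmH2O = 0.7531 s.
Fraction remaining at end-expiration = e^(−Te/τ) = e^(−0.63/0.7531) = 0.4332 → 43.32%.

43.3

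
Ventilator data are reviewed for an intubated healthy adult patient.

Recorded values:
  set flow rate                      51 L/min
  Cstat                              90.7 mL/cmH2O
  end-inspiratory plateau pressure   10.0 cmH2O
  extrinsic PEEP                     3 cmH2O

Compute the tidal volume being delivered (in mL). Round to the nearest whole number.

Vt = Cstat × (Pplat − PEEP) = 90.7 × (10.0 − 3) = 90.7 × 7.0 = 634.9 mL.

635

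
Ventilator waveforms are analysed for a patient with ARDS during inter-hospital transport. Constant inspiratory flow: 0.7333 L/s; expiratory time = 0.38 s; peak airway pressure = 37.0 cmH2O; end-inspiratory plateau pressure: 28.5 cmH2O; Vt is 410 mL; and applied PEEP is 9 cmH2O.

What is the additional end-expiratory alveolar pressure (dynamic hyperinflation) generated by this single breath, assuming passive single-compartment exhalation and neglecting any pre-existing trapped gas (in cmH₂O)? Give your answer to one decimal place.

4.1

R = (PIP − Pplat)/V̇ = (37.0 − 28.5) / 0.7333 = 8.5/0.7333 = 11.591 cmH2O·s/L.
C = Vt/(Pplat − PEEP) = 410.0 / (28.5 − 9) = 410.0/19.5 = 21.026 mL/cmH2O.
τ = R × C = 11.591 × 0.02103 L/cmH2O = 0.2438 s.
Fraction remaining = e^(−Te/τ) = e^(−0.38/0.2438) = 0.2104; trapped volume = 410.0 × 0.2104 = 86.264 mL.
Additional alveolar pressure from trapping ≈ V_trapped / C = 86.264 / 21.026 = 4.103 cmH2O.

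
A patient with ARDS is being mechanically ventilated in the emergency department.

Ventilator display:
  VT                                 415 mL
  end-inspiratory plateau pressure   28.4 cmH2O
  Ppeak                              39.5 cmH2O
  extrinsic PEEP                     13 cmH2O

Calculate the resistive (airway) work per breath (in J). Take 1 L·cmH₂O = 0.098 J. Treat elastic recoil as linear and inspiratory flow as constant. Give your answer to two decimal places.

With constant inspiratory flow the resistive pressure is constant at PIP − Pplat = 39.5 − 28.4 = 11.1 cmH2O, so resistive work = 11.1 × 0.415 = 4.607 L·cmH2O.
× 0.098 J/(L·cmH2O) → 0.4515 J.

0.45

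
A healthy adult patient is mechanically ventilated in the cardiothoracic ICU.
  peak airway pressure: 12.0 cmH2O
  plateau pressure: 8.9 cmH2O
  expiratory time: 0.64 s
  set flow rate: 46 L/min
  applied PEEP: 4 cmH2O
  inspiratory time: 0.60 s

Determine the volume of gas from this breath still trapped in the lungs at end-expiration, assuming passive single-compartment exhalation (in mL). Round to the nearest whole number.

Flow: 46 L/min ÷ 60 = 0.7667 L/s.
Vt = flow × Ti = 0.7667 L/s × 0.60 s × 1000 mL/L = 460.02 mL.
R = (PIP − Pplat)/V̇ = (12.0 − 8.9) / 0.7667 = 3.1/0.7667 = 4.043 cmH2O·s/L.
C = Vt/(Pplat − PEEP) = 460.02 / (8.9 − 4) = 460.02/4.9 = 93.882 mL/cmH2O.
τ = R × C = 4.043 × 0.09388 L/cmH2O = 0.3796 s.
Fraction remaining = e^(−Te/τ) = e^(−0.64/0.3796) = 0.1853.
Trapped volume = 460.02 × 0.1853 = 85.242 mL.

85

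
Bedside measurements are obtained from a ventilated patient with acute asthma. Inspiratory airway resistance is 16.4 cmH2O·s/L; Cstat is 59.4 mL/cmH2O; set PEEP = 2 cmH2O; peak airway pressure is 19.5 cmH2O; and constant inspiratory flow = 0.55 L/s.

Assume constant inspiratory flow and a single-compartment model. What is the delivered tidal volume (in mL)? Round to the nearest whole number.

Equation of motion (constant flow): PIP = Vt/C + R·V̇ + PEEP.
Vt/C = PIP − R·V̇ − PEEP = 19.5 − 9.02 − 2 = 8.48 cmH2O.
Vt = C × 8.48 = 59.4 × 8.48 = 503.71 mL.

504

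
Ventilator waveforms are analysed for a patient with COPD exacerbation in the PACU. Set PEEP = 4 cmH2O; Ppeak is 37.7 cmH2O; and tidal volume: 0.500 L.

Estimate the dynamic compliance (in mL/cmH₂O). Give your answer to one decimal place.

Dynamic compliance = Vt / (PIP − PEEP) = 500 / (37.7 − 4) = 500 / 33.7 = 14.837 mL/cmH2O.

14.8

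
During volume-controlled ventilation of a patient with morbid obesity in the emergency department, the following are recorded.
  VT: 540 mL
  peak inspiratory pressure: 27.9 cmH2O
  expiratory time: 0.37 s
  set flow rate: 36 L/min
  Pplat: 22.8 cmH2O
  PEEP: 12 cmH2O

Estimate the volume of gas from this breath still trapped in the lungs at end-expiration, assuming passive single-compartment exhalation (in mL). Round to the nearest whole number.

226

Flow: 36 L/min ÷ 60 = 0.6 L/s.
R = (PIP − Pplat)/V̇ = (27.9 − 22.8) / 0.6 = 5.1/0.6 = 8.5 cmH2O·s/L.
C = Vt/(Pplat − PEEP) = 540.0 / (22.8 − 12) = 540.0/10.8 = 50.0 mL/cmH2O.
τ = R × C = 8.5 × 0.05 L/cmH2O = 0.425 s.
Fraction remaining = e^(−Te/τ) = e^(−0.37/0.425) = 0.4187.
Trapped volume = 540.0 × 0.4187 = 226.1 mL.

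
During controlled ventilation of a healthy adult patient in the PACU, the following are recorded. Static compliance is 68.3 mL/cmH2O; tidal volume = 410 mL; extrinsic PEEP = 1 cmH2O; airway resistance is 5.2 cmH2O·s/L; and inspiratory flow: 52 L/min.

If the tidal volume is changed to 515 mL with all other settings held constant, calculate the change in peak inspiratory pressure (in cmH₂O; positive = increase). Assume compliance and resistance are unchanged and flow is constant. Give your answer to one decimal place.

1.5

PIP = Vt/C + R·V̇ + PEEP (constant-flow equation of motion).
Only the elastic term changes: ΔPIP = ΔVt / C = (515 − 410) / 68.3 = 1.537 cmH2O.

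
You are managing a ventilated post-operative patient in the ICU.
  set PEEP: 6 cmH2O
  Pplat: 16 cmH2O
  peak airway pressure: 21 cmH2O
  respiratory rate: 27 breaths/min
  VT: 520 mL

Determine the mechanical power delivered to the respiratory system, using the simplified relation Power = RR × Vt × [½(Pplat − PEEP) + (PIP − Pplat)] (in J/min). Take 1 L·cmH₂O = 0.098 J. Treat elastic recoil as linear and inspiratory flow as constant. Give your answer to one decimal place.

13.8

Per-breath work = Vt × [½(Pplat−PEEP) + (PIP−Pplat)] = 0.520 × [0.5×10.0 + 5.0] = 0.520 × 10.0 = 5.2 L·cmH2O.
Power = 27 × 5.2 = 140.4 L·cmH2O/min.
× 0.098 J/(L·cmH2O) → 13.759 J/min.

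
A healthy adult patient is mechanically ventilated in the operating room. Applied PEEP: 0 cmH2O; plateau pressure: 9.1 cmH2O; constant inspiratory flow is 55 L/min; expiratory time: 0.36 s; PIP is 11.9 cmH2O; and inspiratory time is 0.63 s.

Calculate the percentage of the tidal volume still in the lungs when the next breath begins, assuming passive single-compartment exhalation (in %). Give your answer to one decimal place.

Flow: 55 L/min ÷ 60 = 0.9167 L/s.
Vt = flow × Ti = 0.9167 L/s × 0.63 s × 1000 mL/L = 577.52 mL.
R = (PIP − Pplat)/V̇ = (11.9 − 9.1) / 0.9167 = 2.8/0.9167 = 3.054 cmH2O·s/L.
C = Vt/(Pplat − PEEP) = 577.52 / (9.1 − 0) = 577.52/9.1 = 63.464 mL/cmH2O.
τ = R × C = 3.054 × 0.06346 L/cmH2O = 0.1938 s.
Fraction remaining at end-expiration = e^(−Te/τ) = e^(−0.36/0.1938) = 0.156 → 15.6%.

15.6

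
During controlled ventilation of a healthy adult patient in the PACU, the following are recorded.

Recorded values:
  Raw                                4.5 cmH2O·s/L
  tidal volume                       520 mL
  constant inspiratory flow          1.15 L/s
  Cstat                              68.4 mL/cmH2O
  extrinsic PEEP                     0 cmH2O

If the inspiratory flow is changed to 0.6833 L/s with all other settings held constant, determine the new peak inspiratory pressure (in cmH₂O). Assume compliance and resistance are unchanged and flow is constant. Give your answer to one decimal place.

PIP = Vt/C + R·V̇ + PEEP (constant-flow equation of motion).
Only the resistive term changes: ΔPIP = R × ΔV̇ = 4.5 × (0.6833 − 1.15) = 4.5 × -0.4667 = -2.1 cmH2O.
Original PIP = 520/68.4 + 4.5×1.15 + 0 = 12.777 cmH2O; new PIP = 12.777 + (-2.1) = 10.677 cmH2O.

10.7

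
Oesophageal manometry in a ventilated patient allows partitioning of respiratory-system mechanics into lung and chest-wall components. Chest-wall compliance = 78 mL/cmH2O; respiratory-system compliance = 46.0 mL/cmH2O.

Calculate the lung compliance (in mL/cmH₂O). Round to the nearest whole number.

112

1/CL = 1/Crs − 1/Ccw.
1/CL = 1/46.0 − 1/78 = 0.008919.
CL = 112.12 mL/cmH2O.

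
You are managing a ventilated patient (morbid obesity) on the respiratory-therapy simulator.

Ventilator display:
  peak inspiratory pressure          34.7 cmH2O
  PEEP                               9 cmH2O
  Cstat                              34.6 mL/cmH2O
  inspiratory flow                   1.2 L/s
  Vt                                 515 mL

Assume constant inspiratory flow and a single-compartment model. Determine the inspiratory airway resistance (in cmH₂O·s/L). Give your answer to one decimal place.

9.0

Equation of motion (constant flow): PIP = Vt/C + R·V̇ + PEEP.
R·V̇ = PIP − Vt/C − PEEP = 34.7 − 515/34.6 − 9 = 34.7 − 14.884 − 9 = 10.816 cmH2O.
R = 10.816 / 1.2 = 9.013 cmH2O·s/L.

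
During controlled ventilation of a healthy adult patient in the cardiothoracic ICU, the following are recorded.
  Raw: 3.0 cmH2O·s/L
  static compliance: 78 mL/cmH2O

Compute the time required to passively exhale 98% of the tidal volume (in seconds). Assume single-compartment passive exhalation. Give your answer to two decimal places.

τ = R × C = 3.0 × 78 mL/cmH2O = 3.0 × 0.078 L/cmH2O = 0.234 s.
Exhaled fraction f = 1 − e^(−t/τ) → t = −τ·ln(1 − f) = −0.234·ln(0.02) = 0.9154 s.

0.92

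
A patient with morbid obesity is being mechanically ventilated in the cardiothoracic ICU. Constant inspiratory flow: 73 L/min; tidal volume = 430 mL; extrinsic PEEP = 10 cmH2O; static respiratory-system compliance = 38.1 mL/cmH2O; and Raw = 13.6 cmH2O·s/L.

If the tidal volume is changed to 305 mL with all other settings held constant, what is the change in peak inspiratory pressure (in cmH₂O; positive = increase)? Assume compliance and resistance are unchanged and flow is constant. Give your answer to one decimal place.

PIP = Vt/C + R·V̇ + PEEP (constant-flow equation of motion).
Only the elastic term changes: ΔPIP = ΔVt / C = (305 − 430) / 38.1 = -3.281 cmH2O.

-3.3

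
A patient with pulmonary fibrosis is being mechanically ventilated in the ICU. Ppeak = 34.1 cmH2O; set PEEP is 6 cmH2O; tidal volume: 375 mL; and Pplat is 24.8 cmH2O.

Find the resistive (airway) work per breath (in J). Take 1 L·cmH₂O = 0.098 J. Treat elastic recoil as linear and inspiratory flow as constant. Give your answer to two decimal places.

With constant inspiratory flow the resistive pressure is constant at PIP − Pplat = 34.1 − 24.8 = 9.3 cmH2O, so resistive work = 9.3 × 0.375 = 3.488 L·cmH2O.
× 0.098 J/(L·cmH2O) → 0.3418 J.

0.34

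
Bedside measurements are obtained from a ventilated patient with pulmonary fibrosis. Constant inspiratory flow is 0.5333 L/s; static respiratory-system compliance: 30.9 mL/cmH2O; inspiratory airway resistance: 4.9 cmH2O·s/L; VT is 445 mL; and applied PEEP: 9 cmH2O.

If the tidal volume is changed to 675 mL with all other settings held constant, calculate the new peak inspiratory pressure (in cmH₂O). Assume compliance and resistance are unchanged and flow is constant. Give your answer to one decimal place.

PIP = Vt/C + R·V̇ + PEEP (constant-flow equation of motion).
Only the elastic term changes: ΔPIP = ΔVt / C = (675 − 445) / 30.9 = 7.443 cmH2O.
Original PIP = 445/30.9 + 4.9×0.5333 + 9 = 26.014 cmH2O; new PIP = 26.014 + (7.443) = 33.457 cmH2O.

33.5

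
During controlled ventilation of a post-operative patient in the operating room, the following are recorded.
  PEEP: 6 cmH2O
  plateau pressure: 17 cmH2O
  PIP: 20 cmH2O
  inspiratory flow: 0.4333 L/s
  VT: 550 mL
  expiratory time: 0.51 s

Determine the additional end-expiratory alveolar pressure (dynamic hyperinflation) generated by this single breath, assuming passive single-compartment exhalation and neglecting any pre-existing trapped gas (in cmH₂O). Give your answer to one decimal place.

2.5

R = (PIP − Pplat)/V̇ = (20 − 17) / 0.4333 = 3.0/0.4333 = 6.924 cmH2O·s/L.
C = Vt/(Pplat − PEEP) = 550.0 / (17 − 6) = 550.0/11.0 = 50.0 mL/cmH2O.
τ = R × C = 6.924 × 0.05 L/cmH2O = 0.3462 s.
Fraction remaining = e^(−Te/τ) = e^(−0.51/0.3462) = 0.2292; trapped volume = 550.0 × 0.2292 = 126.06 mL.
Additional alveolar pressure from trapping ≈ V_trapped / C = 126.06 / 50.0 = 2.521 cmH2O.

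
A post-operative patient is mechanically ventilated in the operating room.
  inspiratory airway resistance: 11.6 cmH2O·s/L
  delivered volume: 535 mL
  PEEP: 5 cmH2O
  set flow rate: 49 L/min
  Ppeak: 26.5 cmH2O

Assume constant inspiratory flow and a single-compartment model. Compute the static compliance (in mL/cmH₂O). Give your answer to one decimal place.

44.5

Flow: 49 L/min ÷ 60 = 0.8167 L/s.
Equation of motion (constant flow): PIP = Vt/C + R·V̇ + PEEP.
Vt/C = PIP − R·V̇ − PEEP = 26.5 − 11.6×0.8167 − 5 = 26.5 − 9.474 − 5 = 12.026 cmH2O.
C = Vt / 12.026 = 535 / 12.026 = 44.487 mL/cmH2O.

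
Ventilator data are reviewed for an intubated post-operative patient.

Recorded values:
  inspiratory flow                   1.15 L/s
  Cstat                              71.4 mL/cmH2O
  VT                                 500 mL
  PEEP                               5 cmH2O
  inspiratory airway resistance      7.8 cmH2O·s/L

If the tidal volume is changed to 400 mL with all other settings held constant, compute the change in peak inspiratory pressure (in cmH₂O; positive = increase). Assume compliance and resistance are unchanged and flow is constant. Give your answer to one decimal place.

PIP = Vt/C + R·V̇ + PEEP (constant-flow equation of motion).
Only the elastic term changes: ΔPIP = ΔVt / C = (400 − 500) / 71.4 = -1.401 cmH2O.

-1.4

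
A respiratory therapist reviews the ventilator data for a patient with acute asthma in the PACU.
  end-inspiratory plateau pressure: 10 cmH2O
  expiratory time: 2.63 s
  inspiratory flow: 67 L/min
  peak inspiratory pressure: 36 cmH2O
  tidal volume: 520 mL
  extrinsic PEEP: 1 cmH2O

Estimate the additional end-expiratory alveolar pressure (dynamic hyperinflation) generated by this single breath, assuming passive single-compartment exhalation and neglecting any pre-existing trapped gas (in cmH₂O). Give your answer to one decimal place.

Flow: 67 L/min ÷ 60 = 1.1167 L/s.
R = (PIP − Pplat)/V̇ = (36 − 10) / 1.1167 = 26.0/1.1167 = 23.283 cmH2O·s/L.
C = Vt/(Pplat − PEEP) = 520.0 / (10 − 1) = 520.0/9.0 = 57.778 mL/cmH2O.
τ = R × C = 23.283 × 0.05778 L/cmH2O = 1.345 s.
Fraction remaining = e^(−Te/τ) = e^(−2.63/1.345) = 0.1415; trapped volume = 520.0 × 0.1415 = 73.58 mL.
Additional alveolar pressure from trapping ≈ V_trapped / C = 73.58 / 57.778 = 1.273 cmH2O.

1.3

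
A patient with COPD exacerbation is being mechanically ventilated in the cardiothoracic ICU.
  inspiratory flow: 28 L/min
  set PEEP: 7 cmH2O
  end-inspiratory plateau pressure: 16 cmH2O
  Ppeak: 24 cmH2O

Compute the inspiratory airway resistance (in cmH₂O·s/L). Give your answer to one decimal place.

17.1

Flow: 28 L/min ÷ 60 = 0.4667 L/s.
Raw = (PIP − Pplat) / flow = (24 − 16) / 0.4667 = 8.0 / 0.4667 = 17.142 cmH2O·s/L.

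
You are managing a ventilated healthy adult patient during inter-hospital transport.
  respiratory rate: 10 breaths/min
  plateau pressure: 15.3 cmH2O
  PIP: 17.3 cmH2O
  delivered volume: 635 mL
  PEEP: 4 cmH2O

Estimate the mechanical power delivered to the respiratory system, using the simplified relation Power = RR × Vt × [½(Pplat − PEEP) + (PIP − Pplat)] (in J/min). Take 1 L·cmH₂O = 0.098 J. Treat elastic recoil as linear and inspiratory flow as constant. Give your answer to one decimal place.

Per-breath work = Vt × [½(Pplat−PEEP) + (PIP−Pplat)] = 0.635 × [0.5×11.3 + 2.0] = 0.635 × 7.65 = 4.858 L·cmH2O.
Power = 10 × 4.858 = 48.58 L·cmH2O/min.
× 0.098 J/(L·cmH2O) → 4.761 J/min.

4.8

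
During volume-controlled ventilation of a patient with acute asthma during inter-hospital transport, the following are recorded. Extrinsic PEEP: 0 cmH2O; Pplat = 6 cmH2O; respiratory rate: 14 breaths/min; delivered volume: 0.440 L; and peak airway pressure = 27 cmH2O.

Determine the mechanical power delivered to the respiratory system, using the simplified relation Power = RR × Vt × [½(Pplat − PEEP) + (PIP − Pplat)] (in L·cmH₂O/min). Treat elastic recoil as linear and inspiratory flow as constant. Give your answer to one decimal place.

Per-breath work = Vt × [½(Pplat−PEEP) + (PIP−Pplat)] = 0.440 × [0.5×6.0 + 21.0] = 0.440 × 24.0 = 10.56 L·cmH2O.
Power = 14 × 10.56 = 147.84 L·cmH2O/min.

147.8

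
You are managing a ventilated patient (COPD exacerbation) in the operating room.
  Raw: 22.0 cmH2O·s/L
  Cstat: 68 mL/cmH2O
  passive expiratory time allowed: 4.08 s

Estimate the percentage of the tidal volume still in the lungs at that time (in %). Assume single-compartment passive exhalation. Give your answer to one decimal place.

τ = R × C = 22.0 × 68 mL/cmH2O = 22.0 × 0.068 L/cmH2O = 1.496 s.
Passive exhalation: V(t)/V₀ = e^(−t/τ) = e^(−4.08/1.496) = 0.0654.
Fraction remaining = 0.0654 → 6.54%.

6.5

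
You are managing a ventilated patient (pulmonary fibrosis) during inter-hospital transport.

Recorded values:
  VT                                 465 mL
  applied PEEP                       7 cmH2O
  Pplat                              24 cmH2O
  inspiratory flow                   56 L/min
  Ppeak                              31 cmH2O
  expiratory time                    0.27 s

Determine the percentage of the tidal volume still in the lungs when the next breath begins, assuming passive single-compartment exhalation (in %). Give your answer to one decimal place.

Flow: 56 L/min ÷ 60 = 0.9333 L/s.
R = (PIP − Pplat)/V̇ = (31 − 24) / 0.9333 = 7.0/0.9333 = 7.5 cmH2O·s/L.
C = Vt/(Pplat − PEEP) = 465.0 / (24 − 7) = 465.0/17.0 = 27.353 mL/cmH2O.
τ = R × C = 7.5 × 0.02735 L/cmH2O = 0.2051 s.
Fraction remaining at end-expiration = e^(−Te/τ) = e^(−0.27/0.2051) = 0.2681 → 26.81%.

26.8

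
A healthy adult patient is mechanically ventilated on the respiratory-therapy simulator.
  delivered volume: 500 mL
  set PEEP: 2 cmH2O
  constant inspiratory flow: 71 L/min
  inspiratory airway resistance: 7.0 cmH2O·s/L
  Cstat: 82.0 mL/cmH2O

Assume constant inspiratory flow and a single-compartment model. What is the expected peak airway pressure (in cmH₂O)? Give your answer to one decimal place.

Flow: 71 L/min ÷ 60 = 1.1833 L/s.
Equation of motion (constant flow): PIP = Vt/C + R·V̇ + PEEP.
PIP = 500/82.0 + 7.0×1.1833 + 2 = 6.098 + 8.283 + 2 = 16.381 cmH2O.

16.4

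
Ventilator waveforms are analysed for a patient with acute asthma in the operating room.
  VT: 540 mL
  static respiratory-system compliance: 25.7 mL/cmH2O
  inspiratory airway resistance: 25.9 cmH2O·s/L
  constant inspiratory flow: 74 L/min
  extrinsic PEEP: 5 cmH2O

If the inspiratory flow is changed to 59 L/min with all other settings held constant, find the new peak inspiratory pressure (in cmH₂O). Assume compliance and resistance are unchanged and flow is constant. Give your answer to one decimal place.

Flow: 74 L/min ÷ 60 = 1.2333 L/s.
New flow: 59 L/min ÷ 60 = 0.9833 L/s.
PIP = Vt/C + R·V̇ + PEEP (constant-flow equation of motion).
Only the resistive term changes: ΔPIP = R × ΔV̇ = 25.9 × (0.9833 − 1.2333) = 25.9 × -0.25 = -6.475 cmH2O.
Original PIP = 540/25.7 + 25.9×1.2333 + 5 = 57.954 cmH2O; new PIP = 57.954 + (-6.475) = 51.479 cmH2O.

51.5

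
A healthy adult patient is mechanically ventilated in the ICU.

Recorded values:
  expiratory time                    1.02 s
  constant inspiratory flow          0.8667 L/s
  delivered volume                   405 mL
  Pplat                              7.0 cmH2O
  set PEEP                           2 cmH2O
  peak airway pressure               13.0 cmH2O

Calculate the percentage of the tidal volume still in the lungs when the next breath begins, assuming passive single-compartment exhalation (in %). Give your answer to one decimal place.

16.2

R = (PIP − Pplat)/V̇ = (13.0 − 7.0) / 0.8667 = 6.0/0.8667 = 6.923 cmH2O·s/L.
C = Vt/(Pplat − PEEP) = 405.0 / (7.0 − 2) = 405.0/5.0 = 81.0 mL/cmH2O.
τ = R × C = 6.923 × 0.081 L/cmH2O = 0.5608 s.
Fraction remaining at end-expiration = e^(−Te/τ) = e^(−1.02/0.5608) = 0.1622 → 16.22%.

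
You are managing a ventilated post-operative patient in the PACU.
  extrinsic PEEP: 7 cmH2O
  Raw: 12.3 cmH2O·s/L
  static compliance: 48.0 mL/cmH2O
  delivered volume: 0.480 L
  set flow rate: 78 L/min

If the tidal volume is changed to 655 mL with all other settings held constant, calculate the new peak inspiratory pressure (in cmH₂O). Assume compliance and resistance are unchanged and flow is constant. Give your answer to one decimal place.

Flow: 78 L/min ÷ 60 = 1.3 L/s.
PIP = Vt/C + R·V̇ + PEEP (constant-flow equation of motion).
Only the elastic term changes: ΔPIP = ΔVt / C = (655 − 480) / 48.0 = 3.646 cmH2O.
Original PIP = 480/48.0 + 12.3×1.3 + 7 = 32.99 cmH2O; new PIP = 32.99 + (3.646) = 36.636 cmH2O.

36.6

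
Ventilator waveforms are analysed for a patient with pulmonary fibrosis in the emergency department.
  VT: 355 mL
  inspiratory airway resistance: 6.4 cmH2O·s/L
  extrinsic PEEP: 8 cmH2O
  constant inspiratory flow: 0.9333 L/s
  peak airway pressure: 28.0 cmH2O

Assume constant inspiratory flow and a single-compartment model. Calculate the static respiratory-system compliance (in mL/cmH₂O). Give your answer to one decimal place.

Equation of motion (constant flow): PIP = Vt/C + R·V̇ + PEEP.
Vt/C = PIP − R·V̇ − PEEP = 28.0 − 6.4×0.9333 − 8 = 28.0 − 5.973 − 8 = 14.027 cmH2O.
C = Vt / 14.027 = 355 / 14.027 = 25.308 mL/cmH2O.

25.3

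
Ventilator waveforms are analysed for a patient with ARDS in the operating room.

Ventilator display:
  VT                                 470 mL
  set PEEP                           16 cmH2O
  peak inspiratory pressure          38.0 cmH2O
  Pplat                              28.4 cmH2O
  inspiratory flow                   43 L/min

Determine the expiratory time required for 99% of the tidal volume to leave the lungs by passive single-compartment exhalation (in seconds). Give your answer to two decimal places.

Flow: 43 L/min ÷ 60 = 0.7167 L/s.
R = (PIP − Pplat)/V̇ = (38.0 − 28.4) / 0.7167 = 9.6/0.7167 = 13.395 cmH2O·s/L.
C = Vt/(Pplat − PEEP) = 470.0 / (28.4 − 16) = 470.0/12.4 = 37.903 mL/cmH2O.
τ = R × C = 13.395 × 0.0379 L/cmH2O = 0.5077 s.
t = −τ·ln(1 − 0.99) = −0.5077·ln(0.01) = 2.338 s.

2.34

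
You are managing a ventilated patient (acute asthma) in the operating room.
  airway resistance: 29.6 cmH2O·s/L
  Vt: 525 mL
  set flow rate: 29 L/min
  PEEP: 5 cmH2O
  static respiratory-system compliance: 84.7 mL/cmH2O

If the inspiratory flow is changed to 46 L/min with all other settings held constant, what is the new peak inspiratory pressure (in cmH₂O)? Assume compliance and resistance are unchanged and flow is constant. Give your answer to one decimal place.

33.9

Flow: 29 L/min ÷ 60 = 0.4833 L/s.
New flow: 46 L/min ÷ 60 = 0.7667 L/s.
PIP = Vt/C + R·V̇ + PEEP (constant-flow equation of motion).
Only the resistive term changes: ΔPIP = R × ΔV̇ = 29.6 × (0.7667 − 0.4833) = 29.6 × 0.2834 = 8.389 cmH2O.
Original PIP = 525/84.7 + 29.6×0.4833 + 5 = 25.504 cmH2O; new PIP = 25.504 + (8.389) = 33.893 cmH2O.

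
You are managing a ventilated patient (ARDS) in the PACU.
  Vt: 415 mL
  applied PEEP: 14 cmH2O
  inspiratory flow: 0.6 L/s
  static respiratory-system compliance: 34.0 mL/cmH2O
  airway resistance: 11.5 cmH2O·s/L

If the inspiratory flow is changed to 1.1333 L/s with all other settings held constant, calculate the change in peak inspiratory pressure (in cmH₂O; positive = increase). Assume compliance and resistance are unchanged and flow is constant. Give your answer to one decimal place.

PIP = Vt/C + R·V̇ + PEEP (constant-flow equation of motion).
Only the resistive term changes: ΔPIP = R × ΔV̇ = 11.5 × (1.1333 − 0.6) = 11.5 × 0.5333 = 6.133 cmH2O.

6.1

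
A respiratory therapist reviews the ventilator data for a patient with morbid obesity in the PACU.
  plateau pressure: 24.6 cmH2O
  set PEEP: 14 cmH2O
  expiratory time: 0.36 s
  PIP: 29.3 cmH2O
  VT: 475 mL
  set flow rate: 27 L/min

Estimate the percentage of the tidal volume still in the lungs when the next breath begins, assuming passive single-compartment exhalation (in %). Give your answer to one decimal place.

46.3

Flow: 27 L/min ÷ 60 = 0.45 L/s.
R = (PIP − Pplat)/V̇ = (29.3 − 24.6) / 0.45 = 4.7/0.45 = 10.444 cmH2O·s/L.
C = Vt/(Pplat − PEEP) = 475.0 / (24.6 − 14) = 475.0/10.6 = 44.811 mL/cmH2O.
τ = R × C = 10.444 × 0.04481 L/cmH2O = 0.468 s.
Fraction remaining at end-expiration = e^(−Te/τ) = e^(−0.36/0.468) = 0.4634 → 46.34%.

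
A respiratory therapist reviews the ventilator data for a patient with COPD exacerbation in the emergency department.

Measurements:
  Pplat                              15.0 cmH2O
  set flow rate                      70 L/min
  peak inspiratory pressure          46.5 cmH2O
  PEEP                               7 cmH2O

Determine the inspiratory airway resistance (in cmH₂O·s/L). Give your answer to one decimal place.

27.0

Flow: 70 L/min ÷ 60 = 1.1667 L/s.
Raw = (PIP − Pplat) / flow = (46.5 − 15.0) / 1.1667 = 31.5 / 1.1667 = 26.999 cmH2O·s/L.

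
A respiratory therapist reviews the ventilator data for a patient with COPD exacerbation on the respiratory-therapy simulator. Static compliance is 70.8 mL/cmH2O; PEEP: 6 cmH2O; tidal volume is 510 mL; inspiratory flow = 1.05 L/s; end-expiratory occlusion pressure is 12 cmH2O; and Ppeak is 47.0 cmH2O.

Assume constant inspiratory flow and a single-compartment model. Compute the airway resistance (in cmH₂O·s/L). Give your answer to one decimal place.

26.5

Total PEEP = 12 cmH2O (set 6 + intrinsic 6); this is the baseline alveolar pressure.
Equation of motion (constant flow): PIP = Vt/C + R·V̇ + PEEP.
R·V̇ = PIP − Vt/C − PEEP = 47.0 − 510/70.8 − 12 = 47.0 − 7.203 − 12 = 27.797 cmH2O.
R = 27.797 / 1.05 = 26.473 cmH2O·s/L.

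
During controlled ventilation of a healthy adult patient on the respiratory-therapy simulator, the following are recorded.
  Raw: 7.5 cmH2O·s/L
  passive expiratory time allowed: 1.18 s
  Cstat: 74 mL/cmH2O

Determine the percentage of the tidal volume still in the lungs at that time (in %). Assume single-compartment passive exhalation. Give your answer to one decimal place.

τ = R × C = 7.5 × 74 mL/cmH2O = 7.5 × 0.074 L/cmH2O = 0.555 s.
Passive exhalation: V(t)/V₀ = e^(−t/τ) = e^(−1.18/0.555) = 0.1193.
Fraction remaining = 0.1193 → 11.93%.

11.9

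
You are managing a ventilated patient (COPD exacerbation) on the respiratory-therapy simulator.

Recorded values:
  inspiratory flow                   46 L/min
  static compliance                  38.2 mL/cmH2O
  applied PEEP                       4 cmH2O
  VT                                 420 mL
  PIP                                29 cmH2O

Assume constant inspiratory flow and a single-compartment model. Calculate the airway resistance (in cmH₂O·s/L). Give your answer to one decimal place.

18.3

Flow: 46 L/min ÷ 60 = 0.7667 L/s.
Equation of motion (constant flow): PIP = Vt/C + R·V̇ + PEEP.
R·V̇ = PIP − Vt/C − PEEP = 29 − 420/38.2 − 4 = 29 − 10.995 − 4 = 14.005 cmH2O.
R = 14.005 / 0.7667 = 18.267 cmH2O·s/L.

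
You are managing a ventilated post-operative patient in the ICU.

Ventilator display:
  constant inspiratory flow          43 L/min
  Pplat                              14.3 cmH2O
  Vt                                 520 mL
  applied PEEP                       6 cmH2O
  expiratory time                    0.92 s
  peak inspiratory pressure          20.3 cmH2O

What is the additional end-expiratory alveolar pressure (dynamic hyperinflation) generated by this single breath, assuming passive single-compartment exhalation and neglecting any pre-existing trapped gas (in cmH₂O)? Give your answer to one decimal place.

Flow: 43 L/min ÷ 60 = 0.7167 L/s.
R = (PIP − Pplat)/V̇ = (20.3 − 14.3) / 0.7167 = 6.0/0.7167 = 8.372 cmH2O·s/L.
C = Vt/(Pplat − PEEP) = 520.0 / (14.3 − 6) = 520.0/8.3 = 62.651 mL/cmH2O.
τ = R × C = 8.372 × 0.06265 L/cmH2O = 0.5245 s.
Fraction remaining = e^(−Te/τ) = e^(−0.92/0.5245) = 0.1731; trapped volume = 520.0 × 0.1731 = 90.012 mL.
Additional alveolar pressure from trapping ≈ V_trapped / C = 90.012 / 62.651 = 1.437 cmH2O.

1.4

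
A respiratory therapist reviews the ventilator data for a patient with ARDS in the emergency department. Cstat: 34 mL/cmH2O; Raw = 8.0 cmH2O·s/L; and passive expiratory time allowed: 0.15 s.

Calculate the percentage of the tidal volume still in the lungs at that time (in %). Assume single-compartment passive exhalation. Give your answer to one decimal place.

57.6

τ = R × C = 8.0 × 34 mL/cmH2O = 8.0 × 0.034 L/cmH2O = 0.272 s.
Passive exhalation: V(t)/V₀ = e^(−t/τ) = e^(−0.15/0.272) = 0.5761.
Fraction remaining = 0.5761 → 57.61%.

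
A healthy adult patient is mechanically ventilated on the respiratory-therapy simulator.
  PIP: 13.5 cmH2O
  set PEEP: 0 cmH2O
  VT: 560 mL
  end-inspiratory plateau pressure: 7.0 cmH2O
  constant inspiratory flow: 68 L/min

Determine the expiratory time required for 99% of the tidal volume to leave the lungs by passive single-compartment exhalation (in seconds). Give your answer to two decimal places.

2.11

Flow: 68 L/min ÷ 60 = 1.1333 L/s.
R = (PIP − Pplat)/V̇ = (13.5 − 7.0) / 1.1333 = 6.5/1.1333 = 5.735 cmH2O·s/L.
C = Vt/(Pplat − PEEP) = 560.0 / (7.0 − 0) = 560.0/7.0 = 80.0 mL/cmH2O.
τ = R × C = 5.735 × 0.08 L/cmH2O = 0.4588 s.
t = −τ·ln(1 − 0.99) = −0.4588·ln(0.01) = 2.113 s.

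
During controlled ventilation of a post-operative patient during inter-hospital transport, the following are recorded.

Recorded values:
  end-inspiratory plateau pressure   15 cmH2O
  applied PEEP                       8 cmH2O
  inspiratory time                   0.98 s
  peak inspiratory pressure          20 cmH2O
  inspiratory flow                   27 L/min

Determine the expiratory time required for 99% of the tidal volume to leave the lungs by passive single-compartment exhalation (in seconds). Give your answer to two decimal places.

3.22

Flow: 27 L/min ÷ 60 = 0.45 L/s.
Vt = flow × Ti = 0.45 L/s × 0.98 s × 1000 mL/L = 441.0 mL.
R = (PIP − Pplat)/V̇ = (20 − 15) / 0.45 = 5.0/0.45 = 11.111 cmH2O·s/L.
C = Vt/(Pplat − PEEP) = 441.0 / (15 − 8) = 441.0/7.0 = 63.0 mL/cmH2O.
τ = R × C = 11.111 × 0.063 L/cmH2O = 0.7 s.
t = −τ·ln(1 − 0.99) = −0.7·ln(0.01) = 3.224 s.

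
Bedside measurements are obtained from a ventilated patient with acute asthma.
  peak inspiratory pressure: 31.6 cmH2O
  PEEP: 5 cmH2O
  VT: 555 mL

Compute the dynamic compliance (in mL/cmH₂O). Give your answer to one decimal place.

Dynamic compliance = Vt / (PIP − PEEP) = 555 / (31.6 − 5) = 555 / 26.6 = 20.865 mL/cmH2O.

20.9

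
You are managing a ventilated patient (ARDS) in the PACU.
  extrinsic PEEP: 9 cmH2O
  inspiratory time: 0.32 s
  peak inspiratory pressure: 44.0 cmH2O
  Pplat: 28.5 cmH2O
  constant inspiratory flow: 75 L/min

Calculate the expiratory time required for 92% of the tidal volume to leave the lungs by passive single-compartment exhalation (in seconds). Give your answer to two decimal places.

Flow: 75 L/min ÷ 60 = 1.25 L/s.
Vt = flow × Ti = 1.25 L/s × 0.32 s × 1000 mL/L = 400.0 mL.
R = (PIP − Pplat)/V̇ = (44.0 − 28.5) / 1.25 = 15.5/1.25 = 12.4 cmH2O·s/L.
C = Vt/(Pplat − PEEP) = 400.0 / (28.5 − 9) = 400.0/19.5 = 20.513 mL/cmH2O.
τ = R × C = 12.4 × 0.02051 L/cmH2O = 0.2543 s.
t = −τ·ln(1 − 0.92) = −0.2543·ln(0.08) = 0.6423 s.

0.64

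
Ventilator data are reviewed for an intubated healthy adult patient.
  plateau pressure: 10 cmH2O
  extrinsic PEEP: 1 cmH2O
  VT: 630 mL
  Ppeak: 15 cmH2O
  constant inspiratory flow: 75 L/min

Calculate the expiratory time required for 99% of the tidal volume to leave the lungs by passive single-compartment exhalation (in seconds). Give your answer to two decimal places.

Flow: 75 L/min ÷ 60 = 1.25 L/s.
R = (PIP − Pplat)/V̇ = (15 − 10) / 1.25 = 5.0/1.25 = 4.0 cmH2O·s/L.
C = Vt/(Pplat − PEEP) = 630.0 / (10 − 1) = 630.0/9.0 = 70.0 mL/cmH2O.
τ = R × C = 4.0 × 0.07 L/cmH2O = 0.28 s.
t = −τ·ln(1 − 0.99) = −0.28·ln(0.01) = 1.289 s.

1.29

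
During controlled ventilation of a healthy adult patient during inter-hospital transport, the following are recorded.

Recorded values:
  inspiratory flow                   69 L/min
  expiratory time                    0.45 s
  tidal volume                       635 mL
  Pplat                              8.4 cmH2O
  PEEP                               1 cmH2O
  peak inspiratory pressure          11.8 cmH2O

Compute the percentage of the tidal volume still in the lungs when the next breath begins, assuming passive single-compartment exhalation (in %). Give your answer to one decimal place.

17.0

Flow: 69 L/min ÷ 60 = 1.15 L/s.
R = (PIP − Pplat)/V̇ = (11.8 − 8.4) / 1.15 = 3.4/1.15 = 2.957 cmH2O·s/L.
C = Vt/(Pplat − PEEP) = 635.0 / (8.4 − 1) = 635.0/7.4 = 85.811 mL/cmH2O.
τ = R × C = 2.957 × 0.08581 L/cmH2O = 0.2537 s.
Fraction remaining at end-expiration = e^(−Te/τ) = e^(−0.45/0.2537) = 0.1697 → 16.97%.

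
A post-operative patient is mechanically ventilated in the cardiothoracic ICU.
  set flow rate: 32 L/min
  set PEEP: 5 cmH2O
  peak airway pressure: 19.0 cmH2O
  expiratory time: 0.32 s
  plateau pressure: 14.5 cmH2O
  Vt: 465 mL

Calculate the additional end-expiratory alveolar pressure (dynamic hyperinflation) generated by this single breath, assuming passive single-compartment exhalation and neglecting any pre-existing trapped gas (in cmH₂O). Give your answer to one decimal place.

4.4

Flow: 32 L/min ÷ 60 = 0.5333 L/s.
R = (PIP − Pplat)/V̇ = (19.0 − 14.5) / 0.5333 = 4.5/0.5333 = 8.438 cmH2O·s/L.
C = Vt/(Pplat − PEEP) = 465.0 / (14.5 − 5) = 465.0/9.5 = 48.947 mL/cmH2O.
τ = R × C = 8.438 × 0.04895 L/cmH2O = 0.413 s.
Fraction remaining = e^(−Te/τ) = e^(−0.32/0.413) = 0.4608; trapped volume = 465.0 × 0.4608 = 214.27 mL.
Additional alveolar pressure from trapping ≈ V_trapped / C = 214.27 / 48.947 = 4.378 cmH2O.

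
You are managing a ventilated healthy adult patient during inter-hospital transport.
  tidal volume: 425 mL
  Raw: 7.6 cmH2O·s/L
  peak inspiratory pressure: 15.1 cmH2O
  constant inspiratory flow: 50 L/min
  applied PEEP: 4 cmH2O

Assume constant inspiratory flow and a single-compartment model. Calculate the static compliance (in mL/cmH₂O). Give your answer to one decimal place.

89.2

Flow: 50 L/min ÷ 60 = 0.8333 L/s.
Equation of motion (constant flow): PIP = Vt/C + R·V̇ + PEEP.
Vt/C = PIP − R·V̇ − PEEP = 15.1 − 7.6×0.8333 − 4 = 15.1 − 6.333 − 4 = 4.767 cmH2O.
C = Vt / 4.767 = 425 / 4.767 = 89.155 mL/cmH2O.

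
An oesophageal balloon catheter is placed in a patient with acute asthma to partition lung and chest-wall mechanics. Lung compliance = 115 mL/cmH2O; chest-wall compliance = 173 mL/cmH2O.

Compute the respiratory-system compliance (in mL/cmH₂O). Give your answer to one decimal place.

Lung and chest wall are elastances in series: 1/Crs = 1/CL + 1/Ccw.
1/Crs = 1/115 + 1/173 = 0.01448.
Crs = 69.061 mL/cmH2O.

69.1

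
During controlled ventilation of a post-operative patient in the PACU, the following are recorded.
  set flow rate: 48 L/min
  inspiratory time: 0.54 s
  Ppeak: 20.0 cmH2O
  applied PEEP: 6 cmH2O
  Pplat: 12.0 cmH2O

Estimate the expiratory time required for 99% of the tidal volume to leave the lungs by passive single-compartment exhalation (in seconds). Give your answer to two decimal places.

3.32

Flow: 48 L/min ÷ 60 = 0.8 L/s.
Vt = flow × Ti = 0.8 L/s × 0.54 s × 1000 mL/L = 432.0 mL.
R = (PIP − Pplat)/V̇ = (20.0 − 12.0) / 0.8 = 8.0/0.8 = 10.0 cmH2O·s/L.
C = Vt/(Pplat − PEEP) = 432.0 / (12.0 − 6) = 432.0/6.0 = 72.0 mL/cmH2O.
τ = R × C = 10.0 × 0.072 L/cmH2O = 0.72 s.
t = −τ·ln(1 − 0.99) = −0.72·ln(0.01) = 3.316 s.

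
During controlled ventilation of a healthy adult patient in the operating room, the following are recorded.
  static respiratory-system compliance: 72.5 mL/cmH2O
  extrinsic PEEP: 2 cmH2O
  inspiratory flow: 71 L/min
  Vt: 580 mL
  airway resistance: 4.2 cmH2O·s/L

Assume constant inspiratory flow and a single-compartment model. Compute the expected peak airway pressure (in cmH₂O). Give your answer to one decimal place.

15.0

Flow: 71 L/min ÷ 60 = 1.1833 L/s.
Equation of motion (constant flow): PIP = Vt/C + R·V̇ + PEEP.
PIP = 580/72.5 + 4.2×1.1833 + 2 = 8.0 + 4.97 + 2 = 14.97 cmH2O.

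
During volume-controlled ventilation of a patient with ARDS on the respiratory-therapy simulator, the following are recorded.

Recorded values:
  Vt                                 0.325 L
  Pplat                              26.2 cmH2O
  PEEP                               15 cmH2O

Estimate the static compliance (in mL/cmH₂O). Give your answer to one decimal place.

Cstat = Vt / (Pplat − PEEP) = 325 / (26.2 − 15) = 325 / 11.2 = 29.018 mL/cmH2O.

29.0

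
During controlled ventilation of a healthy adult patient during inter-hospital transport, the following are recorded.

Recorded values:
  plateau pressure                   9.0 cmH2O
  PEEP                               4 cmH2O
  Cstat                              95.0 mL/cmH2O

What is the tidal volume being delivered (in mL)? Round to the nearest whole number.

Vt = Cstat × (Pplat − PEEP) = 95.0 × (9.0 − 4) = 95.0 × 5.0 = 475.0 mL.

475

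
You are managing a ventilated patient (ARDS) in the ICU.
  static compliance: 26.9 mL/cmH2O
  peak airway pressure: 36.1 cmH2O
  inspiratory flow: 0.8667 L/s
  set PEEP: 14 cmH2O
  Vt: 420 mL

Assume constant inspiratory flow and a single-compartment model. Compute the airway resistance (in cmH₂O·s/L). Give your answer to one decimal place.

Equation of motion (constant flow): PIP = Vt/C + R·V̇ + PEEP.
R·V̇ = PIP − Vt/C − PEEP = 36.1 − 420/26.9 − 14 = 36.1 − 15.613 − 14 = 6.487 cmH2O.
R = 6.487 / 0.8667 = 7.485 cmH2O·s/L.

7.5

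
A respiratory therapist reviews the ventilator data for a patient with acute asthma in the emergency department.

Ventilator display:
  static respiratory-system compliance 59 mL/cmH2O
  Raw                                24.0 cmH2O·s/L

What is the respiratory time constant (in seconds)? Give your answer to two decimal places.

τ = R × C = 24.0 × 59 mL/cmH2O = 24.0 × 0.059 L/cmH2O = 1.416 s.

1.42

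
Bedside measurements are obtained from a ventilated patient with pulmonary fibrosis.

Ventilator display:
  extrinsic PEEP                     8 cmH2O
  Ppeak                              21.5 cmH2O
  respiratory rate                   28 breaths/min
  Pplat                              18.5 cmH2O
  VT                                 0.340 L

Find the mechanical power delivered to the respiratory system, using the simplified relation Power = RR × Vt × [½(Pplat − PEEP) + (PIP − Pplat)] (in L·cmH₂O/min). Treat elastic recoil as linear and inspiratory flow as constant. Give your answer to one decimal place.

78.5

Per-breath work = Vt × [½(Pplat−PEEP) + (PIP−Pplat)] = 0.340 × [0.5×10.5 + 3.0] = 0.340 × 8.25 = 2.805 L·cmH2O.
Power = 28 × 2.805 = 78.54 L·cmH2O/min.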